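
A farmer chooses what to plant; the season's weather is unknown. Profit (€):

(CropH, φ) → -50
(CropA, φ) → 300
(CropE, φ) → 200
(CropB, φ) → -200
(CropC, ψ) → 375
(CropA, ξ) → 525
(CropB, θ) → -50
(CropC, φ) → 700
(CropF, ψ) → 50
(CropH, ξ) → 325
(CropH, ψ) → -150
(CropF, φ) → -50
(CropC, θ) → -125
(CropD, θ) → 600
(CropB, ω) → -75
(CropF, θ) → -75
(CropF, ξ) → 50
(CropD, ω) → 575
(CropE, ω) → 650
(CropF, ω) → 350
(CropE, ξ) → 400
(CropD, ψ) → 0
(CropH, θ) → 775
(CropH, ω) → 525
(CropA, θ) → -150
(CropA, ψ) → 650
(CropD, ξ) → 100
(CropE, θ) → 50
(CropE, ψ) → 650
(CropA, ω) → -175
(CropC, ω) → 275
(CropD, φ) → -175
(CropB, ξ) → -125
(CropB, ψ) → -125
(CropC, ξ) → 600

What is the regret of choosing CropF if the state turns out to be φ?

Best payoff under φ is 700.
Regret = 700 − (-50) = 750.

750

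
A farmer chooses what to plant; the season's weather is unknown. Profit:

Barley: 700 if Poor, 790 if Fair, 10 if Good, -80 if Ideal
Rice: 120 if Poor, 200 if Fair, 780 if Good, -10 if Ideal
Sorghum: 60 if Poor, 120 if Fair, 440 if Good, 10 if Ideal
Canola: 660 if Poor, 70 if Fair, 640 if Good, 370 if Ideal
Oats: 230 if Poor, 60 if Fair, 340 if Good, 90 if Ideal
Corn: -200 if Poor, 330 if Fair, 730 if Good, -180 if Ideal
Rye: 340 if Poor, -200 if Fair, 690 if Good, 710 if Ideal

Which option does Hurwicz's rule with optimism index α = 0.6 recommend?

Barley: 0.6·790 + 0.4·(-80) = 442
Rice: 0.6·780 + 0.4·(-10) = 464
Sorghum: 0.6·440 + 0.4·10 = 268
Canola: 0.6·660 + 0.4·70 = 424
Oats: 0.6·340 + 0.4·60 = 228
Corn: 0.6·730 + 0.4·(-200) = 358
Rye: 0.6·710 + 0.4·(-200) = 346
Highest Hurwicz score = 464 → Rice.

Rice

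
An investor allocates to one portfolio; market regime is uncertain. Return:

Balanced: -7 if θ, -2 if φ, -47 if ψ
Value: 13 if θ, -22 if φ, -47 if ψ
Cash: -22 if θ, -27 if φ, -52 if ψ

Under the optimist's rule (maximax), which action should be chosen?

Row maxima: Balanced=-2, Value=13, Cash=-22
Best best-case = 13 → Value.

Value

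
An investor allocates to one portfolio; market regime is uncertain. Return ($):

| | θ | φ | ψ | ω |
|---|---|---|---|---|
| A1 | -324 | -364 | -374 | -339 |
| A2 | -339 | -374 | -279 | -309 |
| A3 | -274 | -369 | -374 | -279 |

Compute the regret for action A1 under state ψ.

95

Best payoff under ψ is -279.
Regret = -279 − (-374) = 95.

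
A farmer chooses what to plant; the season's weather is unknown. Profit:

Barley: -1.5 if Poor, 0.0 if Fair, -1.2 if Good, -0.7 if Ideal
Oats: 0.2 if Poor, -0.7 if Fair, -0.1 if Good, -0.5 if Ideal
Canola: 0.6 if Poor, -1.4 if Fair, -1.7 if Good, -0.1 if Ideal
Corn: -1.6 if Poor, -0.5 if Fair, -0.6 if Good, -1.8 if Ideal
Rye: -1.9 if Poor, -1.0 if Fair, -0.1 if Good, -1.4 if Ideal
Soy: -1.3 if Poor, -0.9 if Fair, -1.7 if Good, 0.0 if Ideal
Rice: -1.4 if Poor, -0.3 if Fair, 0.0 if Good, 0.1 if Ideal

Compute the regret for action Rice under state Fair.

Best payoff under Fair is 0.0.
Regret = 0.0 − (-0.3) = 0.3.

0.3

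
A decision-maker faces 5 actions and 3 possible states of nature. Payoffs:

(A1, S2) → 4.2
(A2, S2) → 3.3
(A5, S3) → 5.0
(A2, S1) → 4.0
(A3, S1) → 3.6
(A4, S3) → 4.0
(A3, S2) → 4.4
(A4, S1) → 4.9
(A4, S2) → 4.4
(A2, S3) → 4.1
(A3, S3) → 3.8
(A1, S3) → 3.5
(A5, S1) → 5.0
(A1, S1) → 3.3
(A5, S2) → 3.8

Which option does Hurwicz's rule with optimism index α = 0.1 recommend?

A1: 0.1·4.2 + 0.9·3.3 = 3.39
A2: 0.1·4.1 + 0.9·3.3 = 3.38
A3: 0.1·4.4 + 0.9·3.6 = 3.68
A4: 0.1·4.9 + 0.9·4.0 = 4.09
A5: 0.1·5.0 + 0.9·3.8 = 3.92
Highest Hurwicz score = 4.09 → A4.

A4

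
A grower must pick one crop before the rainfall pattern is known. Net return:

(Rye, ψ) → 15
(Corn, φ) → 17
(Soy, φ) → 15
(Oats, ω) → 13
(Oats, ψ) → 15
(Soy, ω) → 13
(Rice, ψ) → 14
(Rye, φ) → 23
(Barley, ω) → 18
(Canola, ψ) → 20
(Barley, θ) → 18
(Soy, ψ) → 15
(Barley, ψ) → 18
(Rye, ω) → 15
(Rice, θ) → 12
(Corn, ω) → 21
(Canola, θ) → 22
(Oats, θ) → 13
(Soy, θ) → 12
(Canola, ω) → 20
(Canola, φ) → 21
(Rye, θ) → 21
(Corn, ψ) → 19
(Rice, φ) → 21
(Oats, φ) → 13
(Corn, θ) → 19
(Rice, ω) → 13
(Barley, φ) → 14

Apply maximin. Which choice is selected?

Row minima: Rye=15, Oats=13, Corn=17, Soy=12, Barley=14, Rice=12, Canola=20
Best worst-case = 20 → Canola.

Canola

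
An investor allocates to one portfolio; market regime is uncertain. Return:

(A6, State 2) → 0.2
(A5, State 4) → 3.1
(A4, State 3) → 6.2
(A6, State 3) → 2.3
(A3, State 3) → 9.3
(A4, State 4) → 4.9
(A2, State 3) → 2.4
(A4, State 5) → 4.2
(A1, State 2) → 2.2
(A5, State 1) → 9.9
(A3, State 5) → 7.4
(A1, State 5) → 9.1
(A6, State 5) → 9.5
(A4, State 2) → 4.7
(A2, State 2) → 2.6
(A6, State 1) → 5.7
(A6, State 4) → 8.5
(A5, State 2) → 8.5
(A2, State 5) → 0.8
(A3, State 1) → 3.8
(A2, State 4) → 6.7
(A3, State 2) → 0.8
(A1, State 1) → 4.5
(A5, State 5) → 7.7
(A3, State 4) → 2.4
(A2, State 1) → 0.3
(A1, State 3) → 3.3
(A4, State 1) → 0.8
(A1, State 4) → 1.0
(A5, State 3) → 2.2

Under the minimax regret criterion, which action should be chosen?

Column bests: State 1=9.9, State 2=8.5, State 3=9.3, State 4=8.5, State 5=9.5.
A1 regrets: 5.4, 6.3, 6.0, 7.5, 0.4 → max 7.5
A2 regrets: 9.6, 5.9, 6.9, 1.8, 8.7 → max 9.6
A3 regrets: 6.1, 7.7, 0.0, 6.1, 2.1 → max 7.7
A4 regrets: 9.1, 3.8, 3.1, 3.6, 5.3 → max 9.1
A5 regrets: 0.0, 0.0, 7.1, 5.4, 1.8 → max 7.1
A6 regrets: 4.2, 8.3, 7.0, 0.0, 0.0 → max 8.3
Smallest max regret = 7.1 → A5.

A5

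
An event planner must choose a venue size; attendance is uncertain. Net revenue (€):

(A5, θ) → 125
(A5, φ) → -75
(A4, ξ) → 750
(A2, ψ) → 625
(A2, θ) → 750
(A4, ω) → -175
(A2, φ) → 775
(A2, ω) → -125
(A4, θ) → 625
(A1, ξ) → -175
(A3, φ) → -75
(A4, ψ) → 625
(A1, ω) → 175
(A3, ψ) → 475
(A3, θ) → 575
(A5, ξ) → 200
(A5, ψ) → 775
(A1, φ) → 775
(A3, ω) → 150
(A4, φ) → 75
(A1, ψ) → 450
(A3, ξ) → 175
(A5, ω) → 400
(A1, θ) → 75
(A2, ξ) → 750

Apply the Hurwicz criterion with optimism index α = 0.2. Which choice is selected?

A5

A1: 0.2·775 + 0.8·(-175) = 15
A2: 0.2·775 + 0.8·(-125) = 55
A3: 0.2·575 + 0.8·(-75) = 55
A4: 0.2·750 + 0.8·(-175) = 10
A5: 0.2·775 + 0.8·(-75) = 95
Highest Hurwicz score = 95 → A5.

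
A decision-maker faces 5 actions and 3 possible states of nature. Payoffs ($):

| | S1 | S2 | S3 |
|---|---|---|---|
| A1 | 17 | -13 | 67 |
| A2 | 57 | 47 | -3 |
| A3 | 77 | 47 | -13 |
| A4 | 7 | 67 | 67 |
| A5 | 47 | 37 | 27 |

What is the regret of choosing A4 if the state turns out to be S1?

70

Best payoff under S1 is 77.
Regret = 77 − 7 = 70.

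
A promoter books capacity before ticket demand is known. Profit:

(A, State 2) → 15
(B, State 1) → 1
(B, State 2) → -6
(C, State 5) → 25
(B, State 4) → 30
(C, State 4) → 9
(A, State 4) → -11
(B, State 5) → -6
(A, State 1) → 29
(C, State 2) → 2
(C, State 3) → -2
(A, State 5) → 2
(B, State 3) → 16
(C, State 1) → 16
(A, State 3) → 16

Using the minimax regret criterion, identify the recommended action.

C

Column bests: State 1=29, State 2=15, State 3=16, State 4=30, State 5=25.
A regrets: 0, 0, 0, 41, 23 → max 41
B regrets: 28, 21, 0, 0, 31 → max 31
C regrets: 13, 13, 18, 21, 0 → max 21
Smallest max regret = 21 → C.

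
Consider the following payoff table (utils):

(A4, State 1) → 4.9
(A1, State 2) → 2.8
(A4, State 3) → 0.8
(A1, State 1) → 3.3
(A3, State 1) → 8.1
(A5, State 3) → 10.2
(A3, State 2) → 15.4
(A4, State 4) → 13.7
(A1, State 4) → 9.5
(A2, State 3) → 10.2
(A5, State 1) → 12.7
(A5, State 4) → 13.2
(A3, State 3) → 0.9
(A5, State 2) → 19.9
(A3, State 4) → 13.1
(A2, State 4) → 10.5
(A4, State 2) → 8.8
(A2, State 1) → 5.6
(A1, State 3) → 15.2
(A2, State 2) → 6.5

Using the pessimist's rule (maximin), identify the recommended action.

A5

Row minima: A1=2.8, A2=5.6, A3=0.9, A4=0.8, A5=10.2
Best worst-case = 10.2 → A5.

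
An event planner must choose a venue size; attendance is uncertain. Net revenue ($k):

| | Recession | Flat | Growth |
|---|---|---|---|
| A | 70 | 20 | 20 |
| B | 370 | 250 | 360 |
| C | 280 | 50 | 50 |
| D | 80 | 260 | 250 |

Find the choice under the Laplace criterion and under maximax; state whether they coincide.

laplace → B; maximax → B (agree)

Row averages: A=110/3, B=980/3, C=380/3, D=590/3
Highest average = 980/3 → B.
Row maxima: A=70, B=370, C=280, D=260
Best best-case = 370 → B.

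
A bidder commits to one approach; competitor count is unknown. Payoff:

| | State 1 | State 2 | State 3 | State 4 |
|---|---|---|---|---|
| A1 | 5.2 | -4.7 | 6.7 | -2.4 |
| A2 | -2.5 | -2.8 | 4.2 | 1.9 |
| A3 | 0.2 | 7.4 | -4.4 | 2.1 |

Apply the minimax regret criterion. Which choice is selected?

Column bests: State 1=5.2, State 2=7.4, State 3=6.7, State 4=2.1.
A1 regrets: 0.0, 12.1, 0.0, 4.5 → max 12.1
A2 regrets: 7.7, 10.2, 2.5, 0.2 → max 10.2
A3 regrets: 5.0, 0.0, 11.1, 0.0 → max 11.1
Smallest max regret = 10.2 → A2.

A2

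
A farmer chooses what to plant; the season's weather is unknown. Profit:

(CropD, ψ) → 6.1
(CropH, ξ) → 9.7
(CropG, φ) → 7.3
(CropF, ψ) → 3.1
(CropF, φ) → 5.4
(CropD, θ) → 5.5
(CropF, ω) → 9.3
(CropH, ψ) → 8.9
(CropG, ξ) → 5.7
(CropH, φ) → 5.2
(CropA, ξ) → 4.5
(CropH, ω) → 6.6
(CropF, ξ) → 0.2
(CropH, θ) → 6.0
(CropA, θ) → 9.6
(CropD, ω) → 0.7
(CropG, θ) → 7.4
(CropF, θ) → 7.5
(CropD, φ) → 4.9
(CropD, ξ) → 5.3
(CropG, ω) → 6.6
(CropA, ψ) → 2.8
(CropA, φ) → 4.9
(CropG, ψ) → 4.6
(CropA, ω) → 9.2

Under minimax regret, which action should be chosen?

CropH

Column bests: θ=9.6, φ=7.3, ψ=8.9, ω=9.3, ξ=9.7.
CropA regrets: 0.0, 2.4, 6.1, 0.1, 5.2 → max 6.1
CropD regrets: 4.1, 2.4, 2.8, 8.6, 4.4 → max 8.6
CropH regrets: 3.6, 2.1, 0.0, 2.7, 0.0 → max 3.6
CropG regrets: 2.2, 0.0, 4.3, 2.7, 4.0 → max 4.3
CropF regrets: 2.1, 1.9, 5.8, 0.0, 9.5 → max 9.5
Smallest max regret = 3.6 → CropH.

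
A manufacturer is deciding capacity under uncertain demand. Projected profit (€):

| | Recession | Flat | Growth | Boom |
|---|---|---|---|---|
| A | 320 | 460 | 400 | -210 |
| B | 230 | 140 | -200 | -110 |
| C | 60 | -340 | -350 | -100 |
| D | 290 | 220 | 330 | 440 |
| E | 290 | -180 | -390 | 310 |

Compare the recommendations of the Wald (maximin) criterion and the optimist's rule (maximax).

Row minima: A=-210, B=-200, C=-350, D=220, E=-390
Best worst-case = 220 → D.
Row maxima: A=460, B=230, C=60, D=440, E=310
Best best-case = 460 → A.

maximin → D; maximax → A (disagree)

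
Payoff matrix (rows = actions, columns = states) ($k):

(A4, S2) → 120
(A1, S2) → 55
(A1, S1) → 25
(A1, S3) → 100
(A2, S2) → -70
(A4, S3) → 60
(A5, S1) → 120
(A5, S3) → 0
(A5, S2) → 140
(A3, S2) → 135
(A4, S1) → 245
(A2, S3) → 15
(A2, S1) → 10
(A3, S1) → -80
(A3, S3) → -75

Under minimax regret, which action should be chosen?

A4

Column bests: S1=245, S2=140, S3=100.
A1 regrets: 220, 85, 0 → max 220
A2 regrets: 235, 210, 85 → max 235
A3 regrets: 325, 5, 175 → max 325
A4 regrets: 0, 20, 40 → max 40
A5 regrets: 125, 0, 100 → max 125
Smallest max regret = 40 → A4.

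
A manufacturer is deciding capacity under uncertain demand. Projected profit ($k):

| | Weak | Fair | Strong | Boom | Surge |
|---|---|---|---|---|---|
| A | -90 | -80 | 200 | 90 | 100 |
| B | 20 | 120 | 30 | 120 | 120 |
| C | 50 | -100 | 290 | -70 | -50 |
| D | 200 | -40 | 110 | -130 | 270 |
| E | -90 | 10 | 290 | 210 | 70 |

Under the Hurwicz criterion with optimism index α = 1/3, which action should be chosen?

B

A: 1/3·200 + 2/3·(-90) = 20/3
B: 1/3·120 + 2/3·20 = 160/3
C: 1/3·290 + 2/3·(-100) = 30
D: 1/3·270 + 2/3·(-130) = 10/3
E: 1/3·290 + 2/3·(-90) = 110/3
Highest Hurwicz score = 160/3 → B.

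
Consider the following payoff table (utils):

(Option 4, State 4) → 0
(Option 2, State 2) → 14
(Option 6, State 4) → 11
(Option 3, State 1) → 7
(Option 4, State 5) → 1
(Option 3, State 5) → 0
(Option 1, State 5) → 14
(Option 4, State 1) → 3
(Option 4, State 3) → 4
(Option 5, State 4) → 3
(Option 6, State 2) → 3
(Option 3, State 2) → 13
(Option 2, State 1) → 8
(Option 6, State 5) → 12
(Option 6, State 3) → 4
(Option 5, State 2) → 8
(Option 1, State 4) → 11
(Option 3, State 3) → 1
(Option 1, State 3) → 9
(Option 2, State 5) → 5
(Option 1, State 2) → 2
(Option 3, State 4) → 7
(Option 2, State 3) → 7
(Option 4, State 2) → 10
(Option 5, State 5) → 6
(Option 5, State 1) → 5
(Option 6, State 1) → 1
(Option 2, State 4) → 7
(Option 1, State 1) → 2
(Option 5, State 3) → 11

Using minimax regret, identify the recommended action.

Column bests: State 1=8, State 2=14, State 3=11, State 4=11, State 5=14.
Option 1 regrets: 6, 12, 2, 0, 0 → max 12
Option 2 regrets: 0, 0, 4, 4, 9 → max 9
Option 3 regrets: 1, 1, 10, 4, 14 → max 14
Option 4 regrets: 5, 4, 7, 11, 13 → max 13
Option 5 regrets: 3, 6, 0, 8, 8 → max 8
Option 6 regrets: 7, 11, 7, 0, 2 → max 11
Smallest max regret = 8 → Option 5.

Option 5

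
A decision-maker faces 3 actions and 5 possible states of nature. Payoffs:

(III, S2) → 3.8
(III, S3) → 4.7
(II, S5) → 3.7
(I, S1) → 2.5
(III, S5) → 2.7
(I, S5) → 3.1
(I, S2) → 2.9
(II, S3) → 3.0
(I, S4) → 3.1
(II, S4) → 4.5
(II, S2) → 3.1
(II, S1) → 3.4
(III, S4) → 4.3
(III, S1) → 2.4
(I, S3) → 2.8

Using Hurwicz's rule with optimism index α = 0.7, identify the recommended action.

II

I: 0.7·3.1 + 0.3·2.5 = 2.92
II: 0.7·4.5 + 0.3·3.0 = 4.05
III: 0.7·4.7 + 0.3·2.4 = 4.01
Highest Hurwicz score = 4.05 → II.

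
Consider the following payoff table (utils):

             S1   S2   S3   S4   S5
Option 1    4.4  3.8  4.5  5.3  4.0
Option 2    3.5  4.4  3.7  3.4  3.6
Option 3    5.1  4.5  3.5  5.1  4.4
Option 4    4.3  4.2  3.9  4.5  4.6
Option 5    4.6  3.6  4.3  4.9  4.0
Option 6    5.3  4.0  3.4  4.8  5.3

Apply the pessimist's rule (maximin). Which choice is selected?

Option 4

Row minima: Option 1=3.8, Option 2=3.4, Option 3=3.5, Option 4=3.9, Option 5=3.6, Option 6=3.4
Best worst-case = 3.9 → Option 4.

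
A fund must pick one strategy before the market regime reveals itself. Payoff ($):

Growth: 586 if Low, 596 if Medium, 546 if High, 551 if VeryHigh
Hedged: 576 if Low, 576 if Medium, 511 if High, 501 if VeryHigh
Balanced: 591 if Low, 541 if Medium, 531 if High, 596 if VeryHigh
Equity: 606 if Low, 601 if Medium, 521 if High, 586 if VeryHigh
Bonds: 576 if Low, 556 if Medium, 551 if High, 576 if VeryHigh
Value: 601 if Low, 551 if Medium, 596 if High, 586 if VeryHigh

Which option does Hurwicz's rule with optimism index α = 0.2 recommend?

Growth: 0.2·596 + 0.8·546 = 556
Hedged: 0.2·576 + 0.8·501 = 516
Balanced: 0.2·596 + 0.8·531 = 544
Equity: 0.2·606 + 0.8·521 = 538
Bonds: 0.2·576 + 0.8·551 = 556
Value: 0.2·601 + 0.8·551 = 561
Highest Hurwicz score = 561 → Value.

Value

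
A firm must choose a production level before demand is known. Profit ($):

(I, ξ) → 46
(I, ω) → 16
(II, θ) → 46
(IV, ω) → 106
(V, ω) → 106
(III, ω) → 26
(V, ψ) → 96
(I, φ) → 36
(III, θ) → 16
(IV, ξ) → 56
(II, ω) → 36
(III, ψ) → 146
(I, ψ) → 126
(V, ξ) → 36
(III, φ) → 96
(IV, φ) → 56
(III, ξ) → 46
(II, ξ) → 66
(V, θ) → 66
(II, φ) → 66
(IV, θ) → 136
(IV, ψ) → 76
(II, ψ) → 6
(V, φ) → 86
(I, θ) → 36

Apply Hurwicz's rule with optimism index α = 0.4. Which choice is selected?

I: 0.4·126 + 0.6·16 = 60
II: 0.4·66 + 0.6·6 = 30
III: 0.4·146 + 0.6·16 = 68
IV: 0.4·136 + 0.6·56 = 88
V: 0.4·106 + 0.6·36 = 64
Highest Hurwicz score = 88 → IV.

IV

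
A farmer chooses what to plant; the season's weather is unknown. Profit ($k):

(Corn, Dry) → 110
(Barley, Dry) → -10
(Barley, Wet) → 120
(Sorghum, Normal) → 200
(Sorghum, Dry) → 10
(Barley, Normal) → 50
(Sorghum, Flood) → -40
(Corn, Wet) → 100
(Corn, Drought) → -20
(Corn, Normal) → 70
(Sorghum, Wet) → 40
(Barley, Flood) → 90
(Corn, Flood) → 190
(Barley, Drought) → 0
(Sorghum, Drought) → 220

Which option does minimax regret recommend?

Column bests: Drought=220, Dry=110, Normal=200, Wet=120, Flood=190.
Barley regrets: 220, 120, 150, 0, 100 → max 220
Corn regrets: 240, 0, 130, 20, 0 → max 240
Sorghum regrets: 0, 100, 0, 80, 230 → max 230
Smallest max regret = 220 → Barley.

Barley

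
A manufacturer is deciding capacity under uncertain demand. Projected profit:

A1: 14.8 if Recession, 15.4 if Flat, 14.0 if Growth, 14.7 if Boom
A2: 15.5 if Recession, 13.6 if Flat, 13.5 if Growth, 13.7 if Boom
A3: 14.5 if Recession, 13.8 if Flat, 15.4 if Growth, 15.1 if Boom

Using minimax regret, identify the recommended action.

A1

Column bests: Recession=15.5, Flat=15.4, Growth=15.4, Boom=15.1.
A1 regrets: 0.7, 0.0, 1.4, 0.4 → max 1.4
A2 regrets: 0.0, 1.8, 1.9, 1.4 → max 1.9
A3 regrets: 1.0, 1.6, 0.0, 0.0 → max 1.6
Smallest max regret = 1.4 → A1.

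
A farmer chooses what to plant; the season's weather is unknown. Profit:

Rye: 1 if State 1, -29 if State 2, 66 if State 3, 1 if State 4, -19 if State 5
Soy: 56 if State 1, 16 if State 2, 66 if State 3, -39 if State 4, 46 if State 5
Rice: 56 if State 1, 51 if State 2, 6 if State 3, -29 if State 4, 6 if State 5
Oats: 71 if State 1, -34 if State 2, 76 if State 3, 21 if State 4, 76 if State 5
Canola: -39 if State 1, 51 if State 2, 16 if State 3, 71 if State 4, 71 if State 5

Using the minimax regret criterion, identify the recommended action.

Column bests: State 1=71, State 2=51, State 3=76, State 4=71, State 5=76.
Rye regrets: 70, 80, 10, 70, 95 → max 95
Soy regrets: 15, 35, 10, 110, 30 → max 110
Rice regrets: 15, 0, 70, 100, 70 → max 100
Oats regrets: 0, 85, 0, 50, 0 → max 85
Canola regrets: 110, 0, 60, 0, 5 → max 110
Smallest max regret = 85 → Oats.

Oats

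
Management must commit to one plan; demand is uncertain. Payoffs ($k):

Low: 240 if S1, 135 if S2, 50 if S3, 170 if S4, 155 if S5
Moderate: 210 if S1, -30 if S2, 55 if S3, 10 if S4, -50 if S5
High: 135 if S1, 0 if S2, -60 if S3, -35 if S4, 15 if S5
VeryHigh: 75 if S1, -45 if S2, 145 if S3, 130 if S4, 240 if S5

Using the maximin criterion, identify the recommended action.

Low

Row minima: Low=50, Moderate=-50, High=-60, VeryHigh=-45
Best worst-case = 50 → Low.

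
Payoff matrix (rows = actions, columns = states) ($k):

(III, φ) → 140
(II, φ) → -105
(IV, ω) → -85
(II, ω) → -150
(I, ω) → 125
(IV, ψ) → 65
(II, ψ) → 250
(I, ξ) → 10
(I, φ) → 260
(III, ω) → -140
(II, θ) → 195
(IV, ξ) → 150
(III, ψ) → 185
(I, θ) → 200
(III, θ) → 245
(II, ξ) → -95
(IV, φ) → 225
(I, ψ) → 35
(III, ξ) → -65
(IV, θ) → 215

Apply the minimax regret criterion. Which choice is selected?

IV

Column bests: θ=245, φ=260, ψ=250, ω=125, ξ=150.
I regrets: 45, 0, 215, 0, 140 → max 215
II regrets: 50, 365, 0, 275, 245 → max 365
III regrets: 0, 120, 65, 265, 215 → max 265
IV regrets: 30, 35, 185, 210, 0 → max 210
Smallest max regret = 210 → IV.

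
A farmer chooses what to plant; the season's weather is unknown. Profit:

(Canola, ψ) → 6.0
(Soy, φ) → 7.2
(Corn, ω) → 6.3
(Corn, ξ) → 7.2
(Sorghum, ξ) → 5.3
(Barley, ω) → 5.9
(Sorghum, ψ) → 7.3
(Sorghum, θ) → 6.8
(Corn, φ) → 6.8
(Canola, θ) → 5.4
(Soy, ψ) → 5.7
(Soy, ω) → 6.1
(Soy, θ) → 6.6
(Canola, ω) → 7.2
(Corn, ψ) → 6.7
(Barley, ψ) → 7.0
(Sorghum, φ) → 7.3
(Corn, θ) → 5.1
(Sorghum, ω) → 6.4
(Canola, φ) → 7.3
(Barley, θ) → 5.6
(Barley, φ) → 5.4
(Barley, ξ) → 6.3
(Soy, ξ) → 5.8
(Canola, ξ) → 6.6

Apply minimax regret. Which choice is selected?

Column bests: θ=6.8, φ=7.3, ψ=7.3, ω=7.2, ξ=7.2.
Sorghum regrets: 0.0, 0.0, 0.0, 0.8, 1.9 → max 1.9
Canola regrets: 1.4, 0.0, 1.3, 0.0, 0.6 → max 1.4
Soy regrets: 0.2, 0.1, 1.6, 1.1, 1.4 → max 1.6
Barley regrets: 1.2, 1.9, 0.3, 1.3, 0.9 → max 1.9
Corn regrets: 1.7, 0.5, 0.6, 0.9, 0.0 → max 1.7
Smallest max regret = 1.4 → Canola.

Canola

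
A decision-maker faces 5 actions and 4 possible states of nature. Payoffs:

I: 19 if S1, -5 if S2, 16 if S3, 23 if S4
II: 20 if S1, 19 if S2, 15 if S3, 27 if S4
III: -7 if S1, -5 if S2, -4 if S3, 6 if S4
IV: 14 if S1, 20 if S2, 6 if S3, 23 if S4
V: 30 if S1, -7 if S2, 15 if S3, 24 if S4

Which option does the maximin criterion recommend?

II

Row minima: I=-5, II=15, III=-7, IV=6, V=-7
Best worst-case = 15 → II.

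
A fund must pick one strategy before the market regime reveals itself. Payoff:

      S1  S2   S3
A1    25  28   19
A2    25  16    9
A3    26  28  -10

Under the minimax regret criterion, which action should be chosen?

A1

Column bests: S1=26, S2=28, S3=19.
A1 regrets: 1, 0, 0 → max 1
A2 regrets: 1, 12, 10 → max 12
A3 regrets: 0, 0, 29 → max 29
Smallest max regret = 1 → A1.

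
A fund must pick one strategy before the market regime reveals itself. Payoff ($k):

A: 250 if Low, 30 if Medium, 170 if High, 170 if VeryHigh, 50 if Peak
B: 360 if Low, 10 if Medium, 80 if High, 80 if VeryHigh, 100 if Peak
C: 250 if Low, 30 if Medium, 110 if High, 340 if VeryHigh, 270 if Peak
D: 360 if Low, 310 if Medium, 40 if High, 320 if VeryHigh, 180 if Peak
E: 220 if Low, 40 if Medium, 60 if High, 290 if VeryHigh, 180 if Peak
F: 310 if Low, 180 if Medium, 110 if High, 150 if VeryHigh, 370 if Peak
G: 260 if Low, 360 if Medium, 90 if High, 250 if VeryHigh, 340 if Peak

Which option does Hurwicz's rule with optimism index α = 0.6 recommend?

F

A: 0.6·250 + 0.4·30 = 162
B: 0.6·360 + 0.4·10 = 220
C: 0.6·340 + 0.4·30 = 216
D: 0.6·360 + 0.4·40 = 232
E: 0.6·290 + 0.4·40 = 190
F: 0.6·370 + 0.4·110 = 266
G: 0.6·360 + 0.4·90 = 252
Highest Hurwicz score = 266 → F.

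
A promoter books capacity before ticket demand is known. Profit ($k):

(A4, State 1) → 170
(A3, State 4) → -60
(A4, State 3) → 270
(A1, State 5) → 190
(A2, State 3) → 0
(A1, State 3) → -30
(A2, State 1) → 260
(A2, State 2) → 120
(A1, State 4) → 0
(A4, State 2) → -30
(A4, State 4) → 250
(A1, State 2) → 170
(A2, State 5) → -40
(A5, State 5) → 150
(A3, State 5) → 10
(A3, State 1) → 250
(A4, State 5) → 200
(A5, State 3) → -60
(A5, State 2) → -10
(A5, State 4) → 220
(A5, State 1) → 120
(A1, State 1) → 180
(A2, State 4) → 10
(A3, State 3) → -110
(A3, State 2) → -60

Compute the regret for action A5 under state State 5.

Best payoff under State 5 is 200.
Regret = 200 − 150 = 50.

50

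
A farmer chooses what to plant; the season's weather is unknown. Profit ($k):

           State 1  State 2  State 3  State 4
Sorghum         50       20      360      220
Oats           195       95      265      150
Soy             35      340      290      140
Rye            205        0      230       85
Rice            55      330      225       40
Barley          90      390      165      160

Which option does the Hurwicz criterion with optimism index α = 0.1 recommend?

Barley

Sorghum: 0.1·360 + 0.9·20 = 54
Oats: 0.1·265 + 0.9·95 = 112
Soy: 0.1·340 + 0.9·35 = 65.5
Rye: 0.1·230 + 0.9·0 = 23
Rice: 0.1·330 + 0.9·40 = 69
Barley: 0.1·390 + 0.9·90 = 120
Highest Hurwicz score = 120 → Barley.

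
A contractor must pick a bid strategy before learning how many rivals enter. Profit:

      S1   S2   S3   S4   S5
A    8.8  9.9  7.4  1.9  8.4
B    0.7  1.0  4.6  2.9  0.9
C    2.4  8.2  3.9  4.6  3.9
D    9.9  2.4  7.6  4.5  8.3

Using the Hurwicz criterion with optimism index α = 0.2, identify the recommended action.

D

A: 0.2·9.9 + 0.8·1.9 = 3.5
B: 0.2·4.6 + 0.8·0.7 = 1.48
C: 0.2·8.2 + 0.8·2.4 = 3.56
D: 0.2·9.9 + 0.8·2.4 = 3.9
Highest Hurwicz score = 3.9 → D.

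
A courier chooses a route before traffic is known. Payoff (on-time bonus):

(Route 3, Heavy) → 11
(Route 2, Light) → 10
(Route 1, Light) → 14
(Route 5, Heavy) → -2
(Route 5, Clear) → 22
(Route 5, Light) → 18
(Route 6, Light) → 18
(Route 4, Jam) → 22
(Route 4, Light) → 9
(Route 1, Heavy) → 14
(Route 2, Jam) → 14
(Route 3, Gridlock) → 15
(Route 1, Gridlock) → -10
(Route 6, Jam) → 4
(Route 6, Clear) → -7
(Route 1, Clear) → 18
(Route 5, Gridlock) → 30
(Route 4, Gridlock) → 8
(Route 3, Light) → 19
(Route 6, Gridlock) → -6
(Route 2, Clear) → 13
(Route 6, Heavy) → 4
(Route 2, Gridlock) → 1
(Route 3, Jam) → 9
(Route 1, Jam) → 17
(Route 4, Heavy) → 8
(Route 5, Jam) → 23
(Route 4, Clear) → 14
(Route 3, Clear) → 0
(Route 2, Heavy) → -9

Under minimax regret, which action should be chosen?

Column bests: Clear=22, Light=19, Heavy=14, Jam=23, Gridlock=30.
Route 1 regrets: 4, 5, 0, 6, 40 → max 40
Route 2 regrets: 9, 9, 23, 9, 29 → max 29
Route 3 regrets: 22, 0, 3, 14, 15 → max 22
Route 4 regrets: 8, 10, 6, 1, 22 → max 22
Route 5 regrets: 0, 1, 16, 0, 0 → max 16
Route 6 regrets: 29, 1, 10, 19, 36 → max 36
Smallest max regret = 16 → Route 5.

Route 5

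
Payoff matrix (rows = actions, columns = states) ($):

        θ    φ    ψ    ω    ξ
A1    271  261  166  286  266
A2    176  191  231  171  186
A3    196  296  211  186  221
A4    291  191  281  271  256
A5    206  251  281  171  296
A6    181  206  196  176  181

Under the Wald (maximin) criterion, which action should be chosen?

A4

Row minima: A1=166, A2=171, A3=186, A4=191, A5=171, A6=176
Best worst-case = 191 → A4.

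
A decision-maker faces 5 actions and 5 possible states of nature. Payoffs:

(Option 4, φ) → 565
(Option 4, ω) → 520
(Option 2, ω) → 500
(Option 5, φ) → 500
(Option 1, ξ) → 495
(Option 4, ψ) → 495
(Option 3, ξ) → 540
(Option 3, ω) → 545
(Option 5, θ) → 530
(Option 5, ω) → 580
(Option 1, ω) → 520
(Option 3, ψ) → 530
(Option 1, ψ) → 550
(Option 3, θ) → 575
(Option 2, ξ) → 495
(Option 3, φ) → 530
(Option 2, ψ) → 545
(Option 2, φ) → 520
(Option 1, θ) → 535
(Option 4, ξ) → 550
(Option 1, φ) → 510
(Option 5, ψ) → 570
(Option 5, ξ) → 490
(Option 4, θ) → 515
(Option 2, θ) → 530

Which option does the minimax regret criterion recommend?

Option 3

Column bests: θ=575, φ=565, ψ=570, ω=580, ξ=550.
Option 1 regrets: 40, 55, 20, 60, 55 → max 60
Option 2 regrets: 45, 45, 25, 80, 55 → max 80
Option 3 regrets: 0, 35, 40, 35, 10 → max 40
Option 4 regrets: 60, 0, 75, 60, 0 → max 75
Option 5 regrets: 45, 65, 0, 0, 60 → max 65
Smallest max regret = 40 → Option 3.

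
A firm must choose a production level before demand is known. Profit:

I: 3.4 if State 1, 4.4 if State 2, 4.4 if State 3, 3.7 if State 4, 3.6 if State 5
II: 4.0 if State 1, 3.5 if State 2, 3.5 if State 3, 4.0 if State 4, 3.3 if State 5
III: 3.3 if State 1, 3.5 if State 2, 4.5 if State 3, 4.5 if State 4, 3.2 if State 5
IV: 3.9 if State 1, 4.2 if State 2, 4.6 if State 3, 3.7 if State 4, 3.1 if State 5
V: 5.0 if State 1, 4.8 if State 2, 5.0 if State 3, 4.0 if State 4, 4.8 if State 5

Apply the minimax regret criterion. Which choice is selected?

V

Column bests: State 1=5.0, State 2=4.8, State 3=5.0, State 4=4.5, State 5=4.8.
I regrets: 1.6, 0.4, 0.6, 0.8, 1.2 → max 1.6
II regrets: 1.0, 1.3, 1.5, 0.5, 1.5 → max 1.5
III regrets: 1.7, 1.3, 0.5, 0.0, 1.6 → max 1.7
IV regrets: 1.1, 0.6, 0.4, 0.8, 1.7 → max 1.7
V regrets: 0.0, 0.0, 0.0, 0.5, 0.0 → max 0.5
Smallest max regret = 0.5 → V.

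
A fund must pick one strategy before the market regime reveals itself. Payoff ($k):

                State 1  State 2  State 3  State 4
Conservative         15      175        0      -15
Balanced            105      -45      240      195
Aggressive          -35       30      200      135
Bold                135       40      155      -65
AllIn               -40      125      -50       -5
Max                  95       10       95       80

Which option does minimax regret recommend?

Column bests: State 1=135, State 2=175, State 3=240, State 4=195.
Conservative regrets: 120, 0, 240, 210 → max 240
Balanced regrets: 30, 220, 0, 0 → max 220
Aggressive regrets: 170, 145, 40, 60 → max 170
Bold regrets: 0, 135, 85, 260 → max 260
AllIn regrets: 175, 50, 290, 200 → max 290
Max regrets: 40, 165, 145, 115 → max 165
Smallest max regret = 165 → Max.

Max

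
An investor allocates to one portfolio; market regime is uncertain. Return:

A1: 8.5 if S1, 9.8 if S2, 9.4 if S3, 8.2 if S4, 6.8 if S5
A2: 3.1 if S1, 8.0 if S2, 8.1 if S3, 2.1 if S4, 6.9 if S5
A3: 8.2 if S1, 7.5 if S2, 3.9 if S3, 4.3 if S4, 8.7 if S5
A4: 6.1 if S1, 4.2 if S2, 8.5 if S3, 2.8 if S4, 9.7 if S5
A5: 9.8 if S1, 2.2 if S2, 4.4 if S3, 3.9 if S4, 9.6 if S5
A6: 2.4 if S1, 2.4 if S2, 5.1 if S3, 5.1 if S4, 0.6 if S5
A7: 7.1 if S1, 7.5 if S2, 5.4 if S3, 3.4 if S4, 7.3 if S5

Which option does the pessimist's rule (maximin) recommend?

Row minima: A1=6.8, A2=2.1, A3=3.9, A4=2.8, A5=2.2, A6=0.6, A7=3.4
Best worst-case = 6.8 → A1.

A1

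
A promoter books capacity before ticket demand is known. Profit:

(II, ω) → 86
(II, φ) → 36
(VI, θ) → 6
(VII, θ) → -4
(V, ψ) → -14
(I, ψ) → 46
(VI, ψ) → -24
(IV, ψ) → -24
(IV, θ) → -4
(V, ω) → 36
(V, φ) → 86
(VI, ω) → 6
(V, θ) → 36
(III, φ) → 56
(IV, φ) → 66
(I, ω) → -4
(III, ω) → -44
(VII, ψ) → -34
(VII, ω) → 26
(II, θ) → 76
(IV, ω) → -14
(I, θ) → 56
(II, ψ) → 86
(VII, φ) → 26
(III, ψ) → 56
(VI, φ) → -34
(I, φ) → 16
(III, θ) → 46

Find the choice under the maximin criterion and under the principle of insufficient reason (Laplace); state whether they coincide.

maximin → II; laplace → II (agree)

Row minima: I=-4, II=36, III=-44, IV=-24, V=-14, VI=-34, VII=-34
Best worst-case = 36 → II.
Row averages: I=28.5, II=71, III=28.5, IV=6, V=36, VI=-11.5, VII=3.5
Highest average = 71 → II.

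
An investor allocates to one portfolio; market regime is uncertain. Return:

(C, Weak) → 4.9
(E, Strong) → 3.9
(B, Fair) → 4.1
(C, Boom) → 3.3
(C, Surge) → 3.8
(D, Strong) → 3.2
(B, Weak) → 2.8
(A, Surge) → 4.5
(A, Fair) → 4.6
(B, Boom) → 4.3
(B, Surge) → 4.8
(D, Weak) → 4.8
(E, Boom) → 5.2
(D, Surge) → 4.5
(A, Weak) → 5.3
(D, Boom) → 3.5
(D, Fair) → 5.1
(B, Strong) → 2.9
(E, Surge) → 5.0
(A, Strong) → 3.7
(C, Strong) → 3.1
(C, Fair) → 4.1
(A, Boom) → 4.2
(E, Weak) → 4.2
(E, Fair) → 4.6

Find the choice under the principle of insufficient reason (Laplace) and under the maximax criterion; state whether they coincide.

Row averages: A=4.46, B=3.78, C=3.84, D=4.22, E=4.58
Highest average = 4.58 → E.
Row maxima: A=5.3, B=4.8, C=4.9, D=5.1, E=5.2
Best best-case = 5.3 → A.

laplace → E; maximax → A (disagree)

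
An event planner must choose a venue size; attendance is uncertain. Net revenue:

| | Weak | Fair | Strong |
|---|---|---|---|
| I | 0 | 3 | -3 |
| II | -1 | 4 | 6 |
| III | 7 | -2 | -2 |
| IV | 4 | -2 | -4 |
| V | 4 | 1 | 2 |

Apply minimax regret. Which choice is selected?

V

Column bests: Weak=7, Fair=4, Strong=6.
I regrets: 7, 1, 9 → max 9
II regrets: 8, 0, 0 → max 8
III regrets: 0, 6, 8 → max 8
IV regrets: 3, 6, 10 → max 10
V regrets: 3, 3, 4 → max 4
Smallest max regret = 4 → V.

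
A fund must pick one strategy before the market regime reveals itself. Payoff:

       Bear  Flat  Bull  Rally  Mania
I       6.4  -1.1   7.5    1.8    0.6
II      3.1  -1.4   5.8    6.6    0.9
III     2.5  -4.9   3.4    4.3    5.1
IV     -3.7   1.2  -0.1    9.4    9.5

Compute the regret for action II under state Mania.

8.6

Best payoff under Mania is 9.5.
Regret = 9.5 − 0.9 = 8.6.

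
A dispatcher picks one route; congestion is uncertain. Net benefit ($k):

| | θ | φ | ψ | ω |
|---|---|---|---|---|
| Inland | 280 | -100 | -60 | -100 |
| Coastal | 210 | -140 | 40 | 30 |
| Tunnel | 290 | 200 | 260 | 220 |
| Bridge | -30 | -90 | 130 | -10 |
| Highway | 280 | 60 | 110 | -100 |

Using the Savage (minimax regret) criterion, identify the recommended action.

Column bests: θ=290, φ=200, ψ=260, ω=220.
Inland regrets: 10, 300, 320, 320 → max 320
Coastal regrets: 80, 340, 220, 190 → max 340
Tunnel regrets: 0, 0, 0, 0 → max 0
Bridge regrets: 320, 290, 130, 230 → max 320
Highway regrets: 10, 140, 150, 320 → max 320
Smallest max regret = 0 → Tunnel.

Tunnel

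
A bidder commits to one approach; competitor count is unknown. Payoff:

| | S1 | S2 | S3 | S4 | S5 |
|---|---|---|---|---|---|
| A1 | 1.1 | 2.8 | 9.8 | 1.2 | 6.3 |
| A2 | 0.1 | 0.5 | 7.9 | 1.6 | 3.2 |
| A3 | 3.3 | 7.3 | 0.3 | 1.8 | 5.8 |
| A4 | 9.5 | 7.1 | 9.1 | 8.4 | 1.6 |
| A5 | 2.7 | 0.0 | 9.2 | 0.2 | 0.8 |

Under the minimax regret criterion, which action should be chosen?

A4

Column bests: S1=9.5, S2=7.3, S3=9.8, S4=8.4, S5=6.3.
A1 regrets: 8.4, 4.5, 0.0, 7.2, 0.0 → max 8.4
A2 regrets: 9.4, 6.8, 1.9, 6.8, 3.1 → max 9.4
A3 regrets: 6.2, 0.0, 9.5, 6.6, 0.5 → max 9.5
A4 regrets: 0.0, 0.2, 0.7, 0.0, 4.7 → max 4.7
A5 regrets: 6.8, 7.3, 0.6, 8.2, 5.5 → max 8.2
Smallest max regret = 4.7 → A4.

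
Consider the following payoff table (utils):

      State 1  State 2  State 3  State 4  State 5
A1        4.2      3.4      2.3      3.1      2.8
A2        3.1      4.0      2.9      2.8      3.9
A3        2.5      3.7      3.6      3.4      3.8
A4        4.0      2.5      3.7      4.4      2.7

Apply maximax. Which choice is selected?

Row maxima: A1=4.2, A2=4.0, A3=3.8, A4=4.4
Best best-case = 4.4 → A4.

A4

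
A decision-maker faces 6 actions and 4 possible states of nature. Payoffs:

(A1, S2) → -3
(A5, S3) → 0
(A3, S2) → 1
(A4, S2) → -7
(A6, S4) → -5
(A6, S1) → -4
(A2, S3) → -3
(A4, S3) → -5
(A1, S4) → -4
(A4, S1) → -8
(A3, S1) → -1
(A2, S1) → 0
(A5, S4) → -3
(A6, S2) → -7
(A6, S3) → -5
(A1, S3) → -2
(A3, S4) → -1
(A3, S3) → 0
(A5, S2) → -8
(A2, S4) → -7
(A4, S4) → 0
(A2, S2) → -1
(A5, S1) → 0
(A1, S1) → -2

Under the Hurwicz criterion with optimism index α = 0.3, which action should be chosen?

A1: 0.3·(-2) + 0.7·(-4) = -3.4
A2: 0.3·0 + 0.7·(-7) = -4.9
A3: 0.3·1 + 0.7·(-1) = -0.4
A4: 0.3·0 + 0.7·(-8) = -5.6
A5: 0.3·0 + 0.7·(-8) = -5.6
A6: 0.3·(-4) + 0.7·(-7) = -6.1
Highest Hurwicz score = -0.4 → A3.

A3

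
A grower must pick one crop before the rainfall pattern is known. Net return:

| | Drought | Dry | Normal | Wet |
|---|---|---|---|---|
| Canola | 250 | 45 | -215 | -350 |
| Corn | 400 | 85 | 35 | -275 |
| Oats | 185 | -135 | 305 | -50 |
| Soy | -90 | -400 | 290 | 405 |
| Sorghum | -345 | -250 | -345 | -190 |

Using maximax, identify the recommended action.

Soy

Row maxima: Canola=250, Corn=400, Oats=305, Soy=405, Sorghum=-190
Best best-case = 405 → Soy.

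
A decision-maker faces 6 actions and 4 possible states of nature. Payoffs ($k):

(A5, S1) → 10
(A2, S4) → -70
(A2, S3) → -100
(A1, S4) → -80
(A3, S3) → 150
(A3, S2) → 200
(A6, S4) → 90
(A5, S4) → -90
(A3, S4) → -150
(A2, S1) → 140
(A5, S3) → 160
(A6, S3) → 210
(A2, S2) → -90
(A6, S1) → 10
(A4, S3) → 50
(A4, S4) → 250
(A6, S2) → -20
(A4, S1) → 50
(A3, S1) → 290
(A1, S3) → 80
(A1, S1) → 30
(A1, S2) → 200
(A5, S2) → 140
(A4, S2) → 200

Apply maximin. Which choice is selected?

A4

Row minima: A1=-80, A2=-100, A3=-150, A4=50, A5=-90, A6=-20
Best worst-case = 50 → A4.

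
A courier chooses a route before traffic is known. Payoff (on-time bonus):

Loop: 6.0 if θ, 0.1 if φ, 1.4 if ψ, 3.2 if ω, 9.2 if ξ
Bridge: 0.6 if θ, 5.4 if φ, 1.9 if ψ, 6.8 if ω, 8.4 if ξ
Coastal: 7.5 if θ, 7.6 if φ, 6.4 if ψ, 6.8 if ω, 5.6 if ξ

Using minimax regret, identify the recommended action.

Coastal

Column bests: θ=7.5, φ=7.6, ψ=6.4, ω=6.8, ξ=9.2.
Loop regrets: 1.5, 7.5, 5.0, 3.6, 0.0 → max 7.5
Bridge regrets: 6.9, 2.2, 4.5, 0.0, 0.8 → max 6.9
Coastal regrets: 0.0, 0.0, 0.0, 0.0, 3.6 → max 3.6
Smallest max regret = 3.6 → Coastal.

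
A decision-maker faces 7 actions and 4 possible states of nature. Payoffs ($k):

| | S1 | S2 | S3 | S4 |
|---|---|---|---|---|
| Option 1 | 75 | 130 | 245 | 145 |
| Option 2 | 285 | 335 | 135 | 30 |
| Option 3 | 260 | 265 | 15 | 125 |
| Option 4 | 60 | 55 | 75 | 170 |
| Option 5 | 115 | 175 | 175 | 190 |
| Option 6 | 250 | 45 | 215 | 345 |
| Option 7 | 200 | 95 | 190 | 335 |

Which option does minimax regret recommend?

Column bests: S1=285, S2=335, S3=245, S4=345.
Option 1 regrets: 210, 205, 0, 200 → max 210
Option 2 regrets: 0, 0, 110, 315 → max 315
Option 3 regrets: 25, 70, 230, 220 → max 230
Option 4 regrets: 225, 280, 170, 175 → max 280
Option 5 regrets: 170, 160, 70, 155 → max 170
Option 6 regrets: 35, 290, 30, 0 → max 290
Option 7 regrets: 85, 240, 55, 10 → max 240
Smallest max regret = 170 → Option 5.

Option 5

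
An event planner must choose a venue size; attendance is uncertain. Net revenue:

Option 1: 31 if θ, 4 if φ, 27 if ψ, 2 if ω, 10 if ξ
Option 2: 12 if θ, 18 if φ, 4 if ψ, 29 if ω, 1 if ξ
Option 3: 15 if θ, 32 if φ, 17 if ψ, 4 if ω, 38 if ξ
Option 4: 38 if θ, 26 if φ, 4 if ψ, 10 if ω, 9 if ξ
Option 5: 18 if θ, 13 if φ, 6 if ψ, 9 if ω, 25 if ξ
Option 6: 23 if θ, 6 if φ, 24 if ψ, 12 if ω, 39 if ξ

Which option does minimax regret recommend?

Option 5

Column bests: θ=38, φ=32, ψ=27, ω=29, ξ=39.
Option 1 regrets: 7, 28, 0, 27, 29 → max 29
Option 2 regrets: 26, 14, 23, 0, 38 → max 38
Option 3 regrets: 23, 0, 10, 25, 1 → max 25
Option 4 regrets: 0, 6, 23, 19, 30 → max 30
Option 5 regrets: 20, 19, 21, 20, 14 → max 21
Option 6 regrets: 15, 26, 3, 17, 0 → max 26
Smallest max regret = 21 → Option 5.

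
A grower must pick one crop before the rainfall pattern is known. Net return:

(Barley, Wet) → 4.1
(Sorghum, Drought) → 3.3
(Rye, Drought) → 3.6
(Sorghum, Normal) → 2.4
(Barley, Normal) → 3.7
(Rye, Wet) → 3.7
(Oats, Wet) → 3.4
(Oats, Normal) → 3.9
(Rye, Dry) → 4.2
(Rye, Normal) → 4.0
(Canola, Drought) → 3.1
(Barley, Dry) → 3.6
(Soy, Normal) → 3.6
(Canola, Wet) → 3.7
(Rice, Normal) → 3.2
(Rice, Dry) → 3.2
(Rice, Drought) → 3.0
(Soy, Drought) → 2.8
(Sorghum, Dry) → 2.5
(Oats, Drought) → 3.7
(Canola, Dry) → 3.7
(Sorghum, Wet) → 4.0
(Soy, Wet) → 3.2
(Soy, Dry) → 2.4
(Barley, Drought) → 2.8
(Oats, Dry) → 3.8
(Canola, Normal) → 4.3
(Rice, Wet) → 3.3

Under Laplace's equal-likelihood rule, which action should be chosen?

Row averages: Barley=3.55, Rye=3.875, Oats=3.7, Rice=3.175, Soy=3, Sorghum=3.05, Canola=3.7
Highest average = 3.875 → Rye.

Rye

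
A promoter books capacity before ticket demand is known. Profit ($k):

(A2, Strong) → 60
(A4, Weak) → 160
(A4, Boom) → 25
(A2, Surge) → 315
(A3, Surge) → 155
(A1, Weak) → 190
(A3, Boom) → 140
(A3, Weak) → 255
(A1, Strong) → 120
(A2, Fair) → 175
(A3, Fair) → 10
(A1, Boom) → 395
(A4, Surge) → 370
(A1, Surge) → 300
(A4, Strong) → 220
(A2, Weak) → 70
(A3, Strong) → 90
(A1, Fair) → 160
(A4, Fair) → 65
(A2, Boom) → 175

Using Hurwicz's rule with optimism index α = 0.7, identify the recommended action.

A1

A1: 0.7·395 + 0.3·120 = 312.5
A2: 0.7·315 + 0.3·60 = 238.5
A3: 0.7·255 + 0.3·10 = 181.5
A4: 0.7·370 + 0.3·25 = 266.5
Highest Hurwicz score = 312.5 → A1.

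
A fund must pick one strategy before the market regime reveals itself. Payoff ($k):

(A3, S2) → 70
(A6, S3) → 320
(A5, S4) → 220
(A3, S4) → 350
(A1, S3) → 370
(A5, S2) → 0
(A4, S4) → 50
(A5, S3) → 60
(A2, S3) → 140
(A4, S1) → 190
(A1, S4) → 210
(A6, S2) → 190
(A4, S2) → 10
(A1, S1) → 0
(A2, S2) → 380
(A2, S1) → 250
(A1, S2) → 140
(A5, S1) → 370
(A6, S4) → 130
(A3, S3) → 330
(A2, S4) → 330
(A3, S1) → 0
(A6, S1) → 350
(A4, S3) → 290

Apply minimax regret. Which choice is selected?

Column bests: S1=370, S2=380, S3=370, S4=350.
A1 regrets: 370, 240, 0, 140 → max 370
A2 regrets: 120, 0, 230, 20 → max 230
A3 regrets: 370, 310, 40, 0 → max 370
A4 regrets: 180, 370, 80, 300 → max 370
A5 regrets: 0, 380, 310, 130 → max 380
A6 regrets: 20, 190, 50, 220 → max 220
Smallest max regret = 220 → A6.

A6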